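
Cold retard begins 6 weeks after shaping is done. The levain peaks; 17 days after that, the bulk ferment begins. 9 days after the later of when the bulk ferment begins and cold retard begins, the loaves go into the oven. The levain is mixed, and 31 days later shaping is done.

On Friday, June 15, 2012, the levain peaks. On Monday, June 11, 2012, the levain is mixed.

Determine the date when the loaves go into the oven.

Saturday, September 1, 2012

The levain peaks: Jun 15, 2012.
The bulk ferment begins: Jun 15, 2012 + 17 days = Jul 2, 2012.
The levain is mixed: Jun 11, 2012.
Shaping is done: Jun 11, 2012 + 31 days = Jul 12, 2012.
Cold retard begins: Jul 12, 2012 + 6 weeks = Aug 23, 2012.
Both prerequisites met — the bulk ferment begins (Jul 2, 2012), cold retard begins (Aug 23, 2012); the later is Aug 23, 2012.
The loaves go into the oven: Aug 23, 2012 + 9 days = Sep 1, 2012.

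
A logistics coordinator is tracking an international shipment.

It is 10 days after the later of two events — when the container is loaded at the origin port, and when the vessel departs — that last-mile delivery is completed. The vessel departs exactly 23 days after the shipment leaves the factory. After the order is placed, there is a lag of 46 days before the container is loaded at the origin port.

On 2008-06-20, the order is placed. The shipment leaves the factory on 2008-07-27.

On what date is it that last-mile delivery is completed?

2008-08-29

The order is placed: Jun 20, 2008.
The container is loaded at the origin port: Jun 20, 2008 + 46 days = Aug 5, 2008.
The shipment leaves the factory: Jul 27, 2008.
The vessel departs: Jul 27, 2008 + 23 days = Aug 19, 2008.
Both prerequisites met — the container is loaded at the origin port (Aug 5, 2008), the vessel departs (Aug 19, 2008); the later is Aug 19, 2008.
Last-mile delivery is completed: Aug 19, 2008 + 10 days = Aug 29, 2008.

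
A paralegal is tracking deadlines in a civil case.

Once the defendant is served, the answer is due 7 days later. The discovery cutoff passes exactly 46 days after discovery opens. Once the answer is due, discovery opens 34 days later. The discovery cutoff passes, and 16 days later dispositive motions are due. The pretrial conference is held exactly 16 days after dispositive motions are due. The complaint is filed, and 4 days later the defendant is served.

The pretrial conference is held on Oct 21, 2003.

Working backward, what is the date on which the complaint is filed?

Jun 20, 2003

The pretrial conference is held: Oct 21, 2003.
Dispositive motions are due: Oct 21, 2003 − 16 days = Oct 5, 2003.
The discovery cutoff passes: Oct 5, 2003 − 16 days = Sep 19, 2003.
Discovery opens: Sep 19, 2003 − 46 days = Aug 4, 2003.
The answer is due: Aug 4, 2003 − 34 days = Jul 1, 2003.
The defendant is served: Jul 1, 2003 − 7 days = Jun 24, 2003.
The complaint is filed: Jun 24, 2003 − 4 days = Jun 20, 2003.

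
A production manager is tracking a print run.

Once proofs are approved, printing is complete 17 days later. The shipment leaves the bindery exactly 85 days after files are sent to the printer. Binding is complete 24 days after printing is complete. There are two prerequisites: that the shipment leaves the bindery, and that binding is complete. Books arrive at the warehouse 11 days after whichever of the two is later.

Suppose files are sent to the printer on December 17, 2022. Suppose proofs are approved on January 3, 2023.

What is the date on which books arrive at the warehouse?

Files are sent to the printer: Dec 17, 2022.
The shipment leaves the bindery: Dec 17, 2022 + 85 days = Mar 12, 2023.
Proofs are approved: Jan 3, 2023.
Printing is complete: Jan 3, 2023 + 17 days = Jan 20, 2023.
Binding is complete: Jan 20, 2023 + 24 days = Feb 13, 2023.
Both prerequisites met — the shipment leaves the bindery (Mar 12, 2023), binding is complete (Feb 13, 2023); the later is Mar 12, 2023.
Books arrive at the warehouse: Mar 12, 2023 + 11 days = Mar 23, 2023.

March 23, 2023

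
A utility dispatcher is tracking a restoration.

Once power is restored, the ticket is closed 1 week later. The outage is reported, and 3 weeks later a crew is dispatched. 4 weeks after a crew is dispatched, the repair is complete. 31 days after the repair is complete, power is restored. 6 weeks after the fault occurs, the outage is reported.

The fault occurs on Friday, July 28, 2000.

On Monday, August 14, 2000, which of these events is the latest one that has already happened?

The fault occurs: Jul 28, 2000.
The outage is reported: Jul 28, 2000 + 6 weeks = Sep 8, 2000.
A crew is dispatched: Sep 8, 2000 + 3 weeks = Sep 29, 2000.
The repair is complete: Sep 29, 2000 + 4 weeks = Oct 27, 2000.
Power is restored: Oct 27, 2000 + 31 days = Nov 27, 2000.
The ticket is closed: Nov 27, 2000 + 1 week = Dec 4, 2000.
Aug 14, 2000 falls between when the fault occurs (Jul 28, 2000) and when the outage is reported (Sep 8, 2000).

The fault occurs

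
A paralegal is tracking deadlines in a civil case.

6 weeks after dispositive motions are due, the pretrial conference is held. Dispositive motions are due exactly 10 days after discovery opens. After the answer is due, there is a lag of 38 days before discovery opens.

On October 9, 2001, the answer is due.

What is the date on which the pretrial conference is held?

The answer is due: Oct 9, 2001.
Discovery opens: Oct 9, 2001 + 38 days = Nov 16, 2001.
Dispositive motions are due: Nov 16, 2001 + 10 days = Nov 26, 2001.
The pretrial conference is held: Nov 26, 2001 + 6 weeks = Jan 7, 2002.

January 7, 2002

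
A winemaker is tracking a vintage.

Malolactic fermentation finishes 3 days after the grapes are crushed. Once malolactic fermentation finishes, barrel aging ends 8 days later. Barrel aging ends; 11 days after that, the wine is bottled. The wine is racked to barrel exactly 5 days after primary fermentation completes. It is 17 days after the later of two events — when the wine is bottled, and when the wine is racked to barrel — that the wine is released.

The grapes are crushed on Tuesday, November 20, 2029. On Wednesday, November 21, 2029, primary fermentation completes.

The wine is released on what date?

The grapes are crushed: Nov 20, 2029.
Malolactic fermentation finishes: Nov 20, 2029 + 3 days = Nov 23, 2029.
Barrel aging ends: Nov 23, 2029 + 8 days = Dec 1, 2029.
The wine is bottled: Dec 1, 2029 + 11 days = Dec 12, 2029.
Primary fermentation completes: Nov 21, 2029.
The wine is racked to barrel: Nov 21, 2029 + 5 days = Nov 26, 2029.
Both prerequisites met — the wine is bottled (Dec 12, 2029), the wine is racked to barrel (Nov 26, 2029); the later is Dec 12, 2029.
The wine is released: Dec 12, 2029 + 17 days = Dec 29, 2029.

Saturday, December 29, 2029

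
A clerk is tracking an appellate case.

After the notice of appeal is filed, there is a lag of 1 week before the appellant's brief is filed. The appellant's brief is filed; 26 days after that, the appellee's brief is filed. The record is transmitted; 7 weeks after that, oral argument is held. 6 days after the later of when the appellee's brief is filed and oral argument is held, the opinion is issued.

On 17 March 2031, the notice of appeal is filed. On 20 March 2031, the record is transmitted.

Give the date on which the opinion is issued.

The notice of appeal is filed: Mar 17, 2031.
The appellant's brief is filed: Mar 17, 2031 + 1 week = Mar 24, 2031.
The appellee's brief is filed: Mar 24, 2031 + 26 days = Apr 19, 2031.
The record is transmitted: Mar 20, 2031.
Oral argument is held: Mar 20, 2031 + 7 weeks = May 8, 2031.
Both prerequisites met — the appellee's brief is filed (Apr 19, 2031), oral argument is held (May 8, 2031); the later is May 8, 2031.
The opinion is issued: May 8, 2031 + 6 days = May 14, 2031.

14 May 2031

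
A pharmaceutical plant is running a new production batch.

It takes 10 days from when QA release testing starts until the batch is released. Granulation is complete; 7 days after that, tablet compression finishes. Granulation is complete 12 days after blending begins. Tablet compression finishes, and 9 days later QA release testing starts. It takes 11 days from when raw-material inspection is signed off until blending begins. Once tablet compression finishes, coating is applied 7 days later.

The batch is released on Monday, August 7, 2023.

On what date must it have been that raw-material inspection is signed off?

Monday, June 19, 2023

The batch is released: Aug 7, 2023.
QA release testing starts: Aug 7, 2023 − 10 days = Jul 28, 2023.
Tablet compression finishes: Jul 28, 2023 − 9 days = Jul 19, 2023.
Granulation is complete: Jul 19, 2023 − 7 days = Jul 12, 2023.
Blending begins: Jul 12, 2023 − 12 days = Jun 30, 2023.
Raw-material inspection is signed off: Jun 30, 2023 − 11 days = Jun 19, 2023.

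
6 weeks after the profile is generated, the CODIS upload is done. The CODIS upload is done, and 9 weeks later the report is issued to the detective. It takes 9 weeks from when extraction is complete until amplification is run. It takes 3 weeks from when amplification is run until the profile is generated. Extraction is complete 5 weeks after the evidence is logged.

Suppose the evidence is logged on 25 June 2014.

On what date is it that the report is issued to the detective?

4 February 2015

The evidence is logged: Jun 25, 2014.
Extraction is complete: Jun 25, 2014 + 5 weeks = Jul 30, 2014.
Amplification is run: Jul 30, 2014 + 9 weeks = Oct 1, 2014.
The profile is generated: Oct 1, 2014 + 3 weeks = Oct 22, 2014.
The CODIS upload is done: Oct 22, 2014 + 6 weeks = Dec 3, 2014.
The report is issued to the detective: Dec 3, 2014 + 9 weeks = Feb 4, 2015.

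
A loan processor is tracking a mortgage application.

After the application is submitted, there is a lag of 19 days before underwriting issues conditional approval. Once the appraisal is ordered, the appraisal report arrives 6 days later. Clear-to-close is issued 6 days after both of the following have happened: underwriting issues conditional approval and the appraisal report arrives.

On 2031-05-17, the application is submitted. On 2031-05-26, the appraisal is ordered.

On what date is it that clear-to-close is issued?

The application is submitted: May 17, 2031.
Underwriting issues conditional approval: May 17, 2031 + 19 days = Jun 5, 2031.
The appraisal is ordered: May 26, 2031.
The appraisal report arrives: May 26, 2031 + 6 days = Jun 1, 2031.
Both prerequisites met — underwriting issues conditional approval (Jun 5, 2031), the appraisal report arrives (Jun 1, 2031); the later is Jun 5, 2031.
Clear-to-close is issued: Jun 5, 2031 + 6 days = Jun 11, 2031.

2031-06-11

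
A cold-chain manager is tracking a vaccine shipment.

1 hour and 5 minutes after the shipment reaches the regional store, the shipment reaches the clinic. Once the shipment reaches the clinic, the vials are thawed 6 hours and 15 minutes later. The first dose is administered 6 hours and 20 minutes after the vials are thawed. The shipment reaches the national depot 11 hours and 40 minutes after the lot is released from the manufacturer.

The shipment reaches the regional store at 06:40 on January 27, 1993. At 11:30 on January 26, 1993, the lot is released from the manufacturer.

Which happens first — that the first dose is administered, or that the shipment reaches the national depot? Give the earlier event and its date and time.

The shipment reaches the national depot — 23:10 on January 26, 1993

The shipment reaches the regional store: 06:40 Jan 27, 1993.
The shipment reaches the clinic: 06:40 Jan 27, 1993 + 1h05m = 07:45 Jan 27, 1993.
The vials are thawed: 07:45 Jan 27, 1993 + 6h15m = 14:00 Jan 27, 1993.
The first dose is administered: 14:00 Jan 27, 1993 + 6h20m = 20:20 Jan 27, 1993.
The lot is released from the manufacturer: 11:30 Jan 26, 1993.
The shipment reaches the national depot: 11:30 Jan 26, 1993 + 11h40m = 23:10 Jan 26, 1993.
Comparing: the first dose is administered at 20:20 Jan 27, 1993 vs the shipment reaches the national depot at 23:10 Jan 26, 1993. Earlier: the shipment reaches the national depot.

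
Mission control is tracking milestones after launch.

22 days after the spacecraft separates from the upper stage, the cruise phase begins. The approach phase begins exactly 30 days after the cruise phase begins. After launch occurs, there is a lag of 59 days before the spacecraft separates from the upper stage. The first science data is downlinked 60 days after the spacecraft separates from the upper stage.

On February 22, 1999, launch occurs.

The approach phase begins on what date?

Launch occurs: Feb 22, 1999.
The spacecraft separates from the upper stage: Feb 22, 1999 + 59 days = Apr 22, 1999.
The cruise phase begins: Apr 22, 1999 + 22 days = May 14, 1999.
The approach phase begins: May 14, 1999 + 30 days = Jun 13, 1999.

June 13, 1999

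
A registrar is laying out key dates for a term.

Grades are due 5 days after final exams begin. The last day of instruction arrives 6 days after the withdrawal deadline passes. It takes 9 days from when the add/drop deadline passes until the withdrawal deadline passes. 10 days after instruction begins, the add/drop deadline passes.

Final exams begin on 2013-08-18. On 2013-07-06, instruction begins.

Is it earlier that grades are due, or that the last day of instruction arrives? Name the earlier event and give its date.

Final exams begin: Aug 18, 2013.
Grades are due: Aug 18, 2013 + 5 days = Aug 23, 2013.
Instruction begins: Jul 6, 2013.
The add/drop deadline passes: Jul 6, 2013 + 10 days = Jul 16, 2013.
The withdrawal deadline passes: Jul 16, 2013 + 9 days = Jul 25, 2013.
The last day of instruction arrives: Jul 25, 2013 + 6 days = Jul 31, 2013.
Comparing: grades are due on Aug 23, 2013 vs the last day of instruction arrives on Jul 31, 2013. Earlier: the last day of instruction arrives.

The last day of instruction arrives — 2013-07-31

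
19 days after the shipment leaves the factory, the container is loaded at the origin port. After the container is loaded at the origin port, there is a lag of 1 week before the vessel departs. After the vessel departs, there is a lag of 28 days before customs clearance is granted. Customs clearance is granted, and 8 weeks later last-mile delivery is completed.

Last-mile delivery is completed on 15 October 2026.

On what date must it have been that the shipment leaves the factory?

Last-mile delivery is completed: Oct 15, 2026.
Customs clearance is granted: Oct 15, 2026 − 8 weeks = Aug 20, 2026.
The vessel departs: Aug 20, 2026 − 28 days = Jul 23, 2026.
The container is loaded at the origin port: Jul 23, 2026 − 1 week = Jul 16, 2026.
The shipment leaves the factory: Jul 16, 2026 − 19 days = Jun 27, 2026.

27 June 2026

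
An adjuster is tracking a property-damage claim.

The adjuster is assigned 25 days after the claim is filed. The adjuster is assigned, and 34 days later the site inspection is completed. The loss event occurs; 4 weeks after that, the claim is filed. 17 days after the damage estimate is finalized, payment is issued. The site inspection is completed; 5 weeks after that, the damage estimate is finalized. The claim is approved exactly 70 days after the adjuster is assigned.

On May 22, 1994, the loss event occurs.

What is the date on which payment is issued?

The loss event occurs: May 22, 1994.
The claim is filed: May 22, 1994 + 4 weeks = Jun 19, 1994.
The adjuster is assigned: Jun 19, 1994 + 25 days = Jul 14, 1994.
The site inspection is completed: Jul 14, 1994 + 34 days = Aug 17, 1994.
The damage estimate is finalized: Aug 17, 1994 + 5 weeks = Sep 21, 1994.
Payment is issued: Sep 21, 1994 + 17 days = Oct 8, 1994.

October 8, 1994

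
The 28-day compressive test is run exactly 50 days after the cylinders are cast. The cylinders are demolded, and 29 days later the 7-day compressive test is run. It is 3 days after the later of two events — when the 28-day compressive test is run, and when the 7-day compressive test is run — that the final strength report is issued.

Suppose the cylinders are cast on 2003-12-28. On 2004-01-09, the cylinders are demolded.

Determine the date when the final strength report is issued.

The cylinders are cast: Dec 28, 2003.
The 28-day compressive test is run: Dec 28, 2003 + 50 days = Feb 16, 2004.
The cylinders are demolded: Jan 9, 2004.
The 7-day compressive test is run: Jan 9, 2004 + 29 days = Feb 7, 2004.
Both prerequisites met — the 28-day compressive test is run (Feb 16, 2004), the 7-day compressive test is run (Feb 7, 2004); the later is Feb 16, 2004.
The final strength report is issued: Feb 16, 2004 + 3 days = Feb 19, 2004.

2004-02-19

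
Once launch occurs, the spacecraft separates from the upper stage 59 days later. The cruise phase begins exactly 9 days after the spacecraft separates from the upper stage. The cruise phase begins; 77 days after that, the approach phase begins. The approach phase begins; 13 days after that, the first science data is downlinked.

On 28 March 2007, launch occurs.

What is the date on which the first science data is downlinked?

2 September 2007

Launch occurs: Mar 28, 2007.
The spacecraft separates from the upper stage: Mar 28, 2007 + 59 days = May 26, 2007.
The cruise phase begins: May 26, 2007 + 9 days = Jun 4, 2007.
The approach phase begins: Jun 4, 2007 + 77 days = Aug 20, 2007.
The first science data is downlinked: Aug 20, 2007 + 13 days = Sep 2, 2007.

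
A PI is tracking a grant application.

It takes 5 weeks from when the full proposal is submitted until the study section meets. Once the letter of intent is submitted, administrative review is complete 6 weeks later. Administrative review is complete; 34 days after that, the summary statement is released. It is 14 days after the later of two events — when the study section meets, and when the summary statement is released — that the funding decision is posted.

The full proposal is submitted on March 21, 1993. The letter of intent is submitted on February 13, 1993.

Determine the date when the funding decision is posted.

The full proposal is submitted: Mar 21, 1993.
The study section meets: Mar 21, 1993 + 5 weeks = Apr 25, 1993.
The letter of intent is submitted: Feb 13, 1993.
Administrative review is complete: Feb 13, 1993 + 6 weeks = Mar 27, 1993.
The summary statement is released: Mar 27, 1993 + 34 days = Apr 30, 1993.
Both prerequisites met — the study section meets (Apr 25, 1993), the summary statement is released (Apr 30, 1993); the later is Apr 30, 1993.
The funding decision is posted: Apr 30, 1993 + 14 days = May 14, 1993.

May 14, 1993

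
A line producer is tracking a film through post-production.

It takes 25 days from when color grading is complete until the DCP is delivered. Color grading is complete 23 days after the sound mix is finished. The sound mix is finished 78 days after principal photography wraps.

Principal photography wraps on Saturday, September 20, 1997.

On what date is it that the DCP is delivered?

Saturday, January 24, 1998

Principal photography wraps: Sep 20, 1997.
The sound mix is finished: Sep 20, 1997 + 78 days = Dec 7, 1997.
Color grading is complete: Dec 7, 1997 + 23 days = Dec 30, 1997.
The DCP is delivered: Dec 30, 1997 + 25 days = Jan 24, 1998.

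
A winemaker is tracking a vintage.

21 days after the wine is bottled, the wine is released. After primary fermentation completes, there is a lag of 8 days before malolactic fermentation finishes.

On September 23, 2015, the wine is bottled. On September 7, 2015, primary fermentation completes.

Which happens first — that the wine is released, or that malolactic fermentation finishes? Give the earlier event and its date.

The wine is bottled: Sep 23, 2015.
The wine is released: Sep 23, 2015 + 21 days = Oct 14, 2015.
Primary fermentation completes: Sep 7, 2015.
Malolactic fermentation finishes: Sep 7, 2015 + 8 days = Sep 15, 2015.
Comparing: the wine is released on Oct 14, 2015 vs malolactic fermentation finishes on Sep 15, 2015. Earlier: malolactic fermentation finishes.

Malolactic fermentation finishes — September 15, 2015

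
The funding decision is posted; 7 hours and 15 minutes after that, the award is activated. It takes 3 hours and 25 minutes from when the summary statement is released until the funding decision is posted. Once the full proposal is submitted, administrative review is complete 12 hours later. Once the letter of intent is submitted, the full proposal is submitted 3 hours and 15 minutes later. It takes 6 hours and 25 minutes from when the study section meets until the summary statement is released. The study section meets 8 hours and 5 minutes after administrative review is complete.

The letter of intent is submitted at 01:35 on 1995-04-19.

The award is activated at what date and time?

The letter of intent is submitted: 01:35 Apr 19, 1995.
The full proposal is submitted: 01:35 Apr 19, 1995 + 3h15m = 04:50 Apr 19, 1995.
Administrative review is complete: 04:50 Apr 19, 1995 + 12h = 16:50 Apr 19, 1995.
The study section meets: 16:50 Apr 19, 1995 + 8h05m = 00:55 Apr 20, 1995.
The summary statement is released: 00:55 Apr 20, 1995 + 6h25m = 07:20 Apr 20, 1995.
The funding decision is posted: 07:20 Apr 20, 1995 + 3h25m = 10:45 Apr 20, 1995.
The award is activated: 10:45 Apr 20, 1995 + 7h15m = 18:00 Apr 20, 1995.

18:00 on 1995-04-20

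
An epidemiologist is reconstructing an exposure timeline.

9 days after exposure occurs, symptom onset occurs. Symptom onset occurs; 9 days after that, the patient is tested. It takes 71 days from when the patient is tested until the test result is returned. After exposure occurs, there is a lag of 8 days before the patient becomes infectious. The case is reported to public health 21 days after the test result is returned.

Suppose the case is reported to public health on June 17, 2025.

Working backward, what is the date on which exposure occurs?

The case is reported to public health: Jun 17, 2025.
The test result is returned: Jun 17, 2025 − 21 days = May 27, 2025.
The patient is tested: May 27, 2025 − 71 days = Mar 17, 2025.
Symptom onset occurs: Mar 17, 2025 − 9 days = Mar 8, 2025.
Exposure occurs: Mar 8, 2025 − 9 days = Feb 27, 2025.

February 27, 2025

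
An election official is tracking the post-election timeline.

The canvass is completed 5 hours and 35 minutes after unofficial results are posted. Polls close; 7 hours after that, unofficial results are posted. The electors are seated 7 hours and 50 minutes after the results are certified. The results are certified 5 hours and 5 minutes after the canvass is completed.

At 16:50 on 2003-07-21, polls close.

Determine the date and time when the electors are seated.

18:20 on 2003-07-22

Polls close: 16:50 Jul 21, 2003.
Unofficial results are posted: 16:50 Jul 21, 2003 + 7h = 23:50 Jul 21, 2003.
The canvass is completed: 23:50 Jul 21, 2003 + 5h35m = 05:25 Jul 22, 2003.
The results are certified: 05:25 Jul 22, 2003 + 5h05m = 10:30 Jul 22, 2003.
The electors are seated: 10:30 Jul 22, 2003 + 7h50m = 18:20 Jul 22, 2003.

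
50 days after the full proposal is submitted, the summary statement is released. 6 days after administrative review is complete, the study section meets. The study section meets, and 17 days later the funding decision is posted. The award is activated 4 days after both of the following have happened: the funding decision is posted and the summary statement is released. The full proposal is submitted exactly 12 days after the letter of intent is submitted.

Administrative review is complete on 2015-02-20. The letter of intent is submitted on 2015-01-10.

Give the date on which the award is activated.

Administrative review is complete: Feb 20, 2015.
The study section meets: Feb 20, 2015 + 6 days = Feb 26, 2015.
The funding decision is posted: Feb 26, 2015 + 17 days = Mar 15, 2015.
The letter of intent is submitted: Jan 10, 2015.
The full proposal is submitted: Jan 10, 2015 + 12 days = Jan 22, 2015.
The summary statement is released: Jan 22, 2015 + 50 days = Mar 13, 2015.
Both prerequisites met — the funding decision is posted (Mar 15, 2015), the summary statement is released (Mar 13, 2015); the later is Mar 15, 2015.
The award is activated: Mar 15, 2015 + 4 days = Mar 19, 2015.

2015-03-19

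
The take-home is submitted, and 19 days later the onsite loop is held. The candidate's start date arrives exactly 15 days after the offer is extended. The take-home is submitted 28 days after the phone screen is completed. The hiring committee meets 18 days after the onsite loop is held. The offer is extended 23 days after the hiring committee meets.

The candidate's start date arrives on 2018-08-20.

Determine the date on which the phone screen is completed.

The candidate's start date arrives: Aug 20, 2018.
The offer is extended: Aug 20, 2018 − 15 days = Aug 5, 2018.
The hiring committee meets: Aug 5, 2018 − 23 days = Jul 13, 2018.
The onsite loop is held: Jul 13, 2018 − 18 days = Jun 25, 2018.
The take-home is submitted: Jun 25, 2018 − 19 days = Jun 6, 2018.
The phone screen is completed: Jun 6, 2018 − 28 days = May 9, 2018.

2018-05-09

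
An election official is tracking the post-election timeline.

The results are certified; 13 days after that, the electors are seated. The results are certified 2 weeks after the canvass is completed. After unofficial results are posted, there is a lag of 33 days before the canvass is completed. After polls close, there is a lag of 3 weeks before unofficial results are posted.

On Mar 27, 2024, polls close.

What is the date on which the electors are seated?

Polls close: Mar 27, 2024.
Unofficial results are posted: Mar 27, 2024 + 3 weeks = Apr 17, 2024.
The canvass is completed: Apr 17, 2024 + 33 days = May 20, 2024.
The results are certified: May 20, 2024 + 2 weeks = Jun 3, 2024.
The electors are seated: Jun 3, 2024 + 13 days = Jun 16, 2024.

Jun 16, 2024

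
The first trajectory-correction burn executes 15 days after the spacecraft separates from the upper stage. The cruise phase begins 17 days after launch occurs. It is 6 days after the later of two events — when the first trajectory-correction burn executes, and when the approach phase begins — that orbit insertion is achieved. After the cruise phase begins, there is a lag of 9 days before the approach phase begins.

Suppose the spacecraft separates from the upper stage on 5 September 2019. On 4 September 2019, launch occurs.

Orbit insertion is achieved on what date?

The spacecraft separates from the upper stage: Sep 5, 2019.
The first trajectory-correction burn executes: Sep 5, 2019 + 15 days = Sep 20, 2019.
Launch occurs: Sep 4, 2019.
The cruise phase begins: Sep 4, 2019 + 17 days = Sep 21, 2019.
The approach phase begins: Sep 21, 2019 + 9 days = Sep 30, 2019.
Both prerequisites met — the first trajectory-correction burn executes (Sep 20, 2019), the approach phase begins (Sep 30, 2019); the later is Sep 30, 2019.
Orbit insertion is achieved: Sep 30, 2019 + 6 days = Oct 6, 2019.

6 October 2019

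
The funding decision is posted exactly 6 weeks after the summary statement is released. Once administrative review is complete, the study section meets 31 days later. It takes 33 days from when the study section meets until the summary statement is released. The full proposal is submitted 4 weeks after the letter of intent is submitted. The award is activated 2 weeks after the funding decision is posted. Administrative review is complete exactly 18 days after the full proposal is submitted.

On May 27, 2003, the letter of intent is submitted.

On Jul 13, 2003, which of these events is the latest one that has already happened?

The letter of intent is submitted: May 27, 2003.
The full proposal is submitted: May 27, 2003 + 4 weeks = Jun 24, 2003.
Administrative review is complete: Jun 24, 2003 + 18 days = Jul 12, 2003.
The study section meets: Jul 12, 2003 + 31 days = Aug 12, 2003.
The summary statement is released: Aug 12, 2003 + 33 days = Sep 14, 2003.
The funding decision is posted: Sep 14, 2003 + 6 weeks = Oct 26, 2003.
The award is activated: Oct 26, 2003 + 2 weeks = Nov 9, 2003.
Jul 13, 2003 falls between when administrative review is complete (Jul 12, 2003) and when the study section meets (Aug 12, 2003).

Administrative review is complete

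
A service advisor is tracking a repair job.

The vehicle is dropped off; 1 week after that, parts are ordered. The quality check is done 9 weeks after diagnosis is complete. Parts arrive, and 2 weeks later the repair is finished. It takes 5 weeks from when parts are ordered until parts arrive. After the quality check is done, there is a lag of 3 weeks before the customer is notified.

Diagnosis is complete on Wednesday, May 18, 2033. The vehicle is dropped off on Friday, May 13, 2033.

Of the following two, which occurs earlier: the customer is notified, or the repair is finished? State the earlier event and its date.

Diagnosis is complete: May 18, 2033.
The quality check is done: May 18, 2033 + 9 weeks = Jul 20, 2033.
The customer is notified: Jul 20, 2033 + 3 weeks = Aug 10, 2033.
The vehicle is dropped off: May 13, 2033.
Parts are ordered: May 13, 2033 + 1 week = May 20, 2033.
Parts arrive: May 20, 2033 + 5 weeks = Jun 24, 2033.
The repair is finished: Jun 24, 2033 + 2 weeks = Jul 8, 2033.
Comparing: the customer is notified on Aug 10, 2033 vs the repair is finished on Jul 8, 2033. Earlier: the repair is finished.

The repair is finished — Friday, July 8, 2033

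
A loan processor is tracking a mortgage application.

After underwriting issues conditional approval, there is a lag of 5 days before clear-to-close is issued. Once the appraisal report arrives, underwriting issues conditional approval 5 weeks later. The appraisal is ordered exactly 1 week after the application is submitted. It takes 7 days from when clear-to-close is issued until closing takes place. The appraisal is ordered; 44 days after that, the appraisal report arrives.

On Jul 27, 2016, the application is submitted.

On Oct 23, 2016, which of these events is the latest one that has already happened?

The application is submitted: Jul 27, 2016.
The appraisal is ordered: Jul 27, 2016 + 1 week = Aug 3, 2016.
The appraisal report arrives: Aug 3, 2016 + 44 days = Sep 16, 2016.
Underwriting issues conditional approval: Sep 16, 2016 + 5 weeks = Oct 21, 2016.
Clear-to-close is issued: Oct 21, 2016 + 5 days = Oct 26, 2016.
Closing takes place: Oct 26, 2016 + 7 days = Nov 2, 2016.
Oct 23, 2016 falls between when underwriting issues conditional approval (Oct 21, 2016) and when clear-to-close is issued (Oct 26, 2016).

Underwriting issues conditional approval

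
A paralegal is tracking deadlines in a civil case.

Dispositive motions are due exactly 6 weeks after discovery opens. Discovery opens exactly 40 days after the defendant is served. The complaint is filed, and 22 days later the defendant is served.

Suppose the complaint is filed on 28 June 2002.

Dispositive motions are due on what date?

The complaint is filed: Jun 28, 2002.
The defendant is served: Jun 28, 2002 + 22 days = Jul 20, 2002.
Discovery opens: Jul 20, 2002 + 40 days = Aug 29, 2002.
Dispositive motions are due: Aug 29, 2002 + 6 weeks = Oct 10, 2002.

10 October 2002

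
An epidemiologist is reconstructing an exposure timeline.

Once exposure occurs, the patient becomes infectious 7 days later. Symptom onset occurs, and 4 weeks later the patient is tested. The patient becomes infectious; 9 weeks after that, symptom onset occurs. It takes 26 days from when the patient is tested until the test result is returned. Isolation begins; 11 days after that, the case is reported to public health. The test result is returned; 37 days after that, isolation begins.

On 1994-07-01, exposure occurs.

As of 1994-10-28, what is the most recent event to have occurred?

The patient is tested

Exposure occurs: Jul 1, 1994.
The patient becomes infectious: Jul 1, 1994 + 7 days = Jul 8, 1994.
Symptom onset occurs: Jul 8, 1994 + 9 weeks = Sep 9, 1994.
The patient is tested: Sep 9, 1994 + 4 weeks = Oct 7, 1994.
The test result is returned: Oct 7, 1994 + 26 days = Nov 2, 1994.
Isolation begins: Nov 2, 1994 + 37 days = Dec 9, 1994.
The case is reported to public health: Dec 9, 1994 + 11 days = Dec 20, 1994.
Oct 28, 1994 falls between when the patient is tested (Oct 7, 1994) and when the test result is returned (Nov 2, 1994).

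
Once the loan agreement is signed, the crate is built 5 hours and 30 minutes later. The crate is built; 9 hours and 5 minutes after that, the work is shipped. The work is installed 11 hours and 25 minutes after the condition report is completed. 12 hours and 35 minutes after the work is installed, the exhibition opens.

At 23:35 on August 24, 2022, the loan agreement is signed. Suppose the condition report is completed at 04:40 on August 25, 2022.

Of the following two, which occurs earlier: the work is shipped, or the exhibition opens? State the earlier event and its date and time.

The work is shipped — 14:10 on August 25, 2022

The loan agreement is signed: 23:35 Aug 24, 2022.
The crate is built: 23:35 Aug 24, 2022 + 5h30m = 05:05 Aug 25, 2022.
The work is shipped: 05:05 Aug 25, 2022 + 9h05m = 14:10 Aug 25, 2022.
The condition report is completed: 04:40 Aug 25, 2022.
The work is installed: 04:40 Aug 25, 2022 + 11h25m = 16:05 Aug 25, 2022.
The exhibition opens: 16:05 Aug 25, 2022 + 12h35m = 04:40 Aug 26, 2022.
Comparing: the work is shipped at 14:10 Aug 25, 2022 vs the exhibition opens at 04:40 Aug 26, 2022. Earlier: the work is shipped.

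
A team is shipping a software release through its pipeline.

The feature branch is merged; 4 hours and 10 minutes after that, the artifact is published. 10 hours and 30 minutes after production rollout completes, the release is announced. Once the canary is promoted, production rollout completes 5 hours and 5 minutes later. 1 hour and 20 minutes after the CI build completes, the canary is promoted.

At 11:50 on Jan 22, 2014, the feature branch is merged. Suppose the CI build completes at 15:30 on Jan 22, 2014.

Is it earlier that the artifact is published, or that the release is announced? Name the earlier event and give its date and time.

The artifact is published — 16:00 on Jan 22, 2014

The feature branch is merged: 11:50 Jan 22, 2014.
The artifact is published: 11:50 Jan 22, 2014 + 4h10m = 16:00 Jan 22, 2014.
The CI build completes: 15:30 Jan 22, 2014.
The canary is promoted: 15:30 Jan 22, 2014 + 1h20m = 16:50 Jan 22, 2014.
Production rollout completes: 16:50 Jan 22, 2014 + 5h05m = 21:55 Jan 22, 2014.
The release is announced: 21:55 Jan 22, 2014 + 10h30m = 08:25 Jan 23, 2014.
Comparing: the artifact is published at 16:00 Jan 22, 2014 vs the release is announced at 08:25 Jan 23, 2014. Earlier: the artifact is published.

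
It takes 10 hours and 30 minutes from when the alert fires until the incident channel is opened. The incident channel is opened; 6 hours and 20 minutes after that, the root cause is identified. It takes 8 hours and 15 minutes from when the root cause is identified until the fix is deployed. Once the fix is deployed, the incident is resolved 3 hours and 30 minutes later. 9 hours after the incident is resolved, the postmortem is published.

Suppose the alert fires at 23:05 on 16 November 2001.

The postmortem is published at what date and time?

12:40 on 18 November 2001

The alert fires: 23:05 Nov 16, 2001.
The incident channel is opened: 23:05 Nov 16, 2001 + 10h30m = 09:35 Nov 17, 2001.
The root cause is identified: 09:35 Nov 17, 2001 + 6h20m = 15:55 Nov 17, 2001.
The fix is deployed: 15:55 Nov 17, 2001 + 8h15m = 00:10 Nov 18, 2001.
The incident is resolved: 00:10 Nov 18, 2001 + 3h30m = 03:40 Nov 18, 2001.
The postmortem is published: 03:40 Nov 18, 2001 + 9h = 12:40 Nov 18, 2001.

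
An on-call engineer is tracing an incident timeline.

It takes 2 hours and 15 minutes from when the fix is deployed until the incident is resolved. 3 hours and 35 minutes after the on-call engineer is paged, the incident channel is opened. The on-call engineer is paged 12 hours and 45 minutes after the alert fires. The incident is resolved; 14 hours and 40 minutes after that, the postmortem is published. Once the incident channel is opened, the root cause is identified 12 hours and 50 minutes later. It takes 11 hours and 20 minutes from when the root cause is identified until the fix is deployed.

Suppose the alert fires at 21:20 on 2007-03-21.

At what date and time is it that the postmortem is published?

The alert fires: 21:20 Mar 21, 2007.
The on-call engineer is paged: 21:20 Mar 21, 2007 + 12h45m = 10:05 Mar 22, 2007.
The incident channel is opened: 10:05 Mar 22, 2007 + 3h35m = 13:40 Mar 22, 2007.
The root cause is identified: 13:40 Mar 22, 2007 + 12h50m = 02:30 Mar 23, 2007.
The fix is deployed: 02:30 Mar 23, 2007 + 11h20m = 13:50 Mar 23, 2007.
The incident is resolved: 13:50 Mar 23, 2007 + 2h15m = 16:05 Mar 23, 2007.
The postmortem is published: 16:05 Mar 23, 2007 + 14h40m = 06:45 Mar 24, 2007.

06:45 on 2007-03-24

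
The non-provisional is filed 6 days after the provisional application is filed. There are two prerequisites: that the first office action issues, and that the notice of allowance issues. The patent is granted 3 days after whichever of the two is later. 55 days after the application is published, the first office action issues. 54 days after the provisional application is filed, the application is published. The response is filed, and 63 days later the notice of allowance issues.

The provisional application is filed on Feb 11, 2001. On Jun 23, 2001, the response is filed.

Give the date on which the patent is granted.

Aug 28, 2001

The provisional application is filed: Feb 11, 2001.
The application is published: Feb 11, 2001 + 54 days = Apr 6, 2001.
The first office action issues: Apr 6, 2001 + 55 days = May 31, 2001.
The response is filed: Jun 23, 2001.
The notice of allowance issues: Jun 23, 2001 + 63 days = Aug 25, 2001.
Both prerequisites met — the first office action issues (May 31, 2001), the notice of allowance issues (Aug 25, 2001); the later is Aug 25, 2001.
The patent is granted: Aug 25, 2001 + 3 days = Aug 28, 2001.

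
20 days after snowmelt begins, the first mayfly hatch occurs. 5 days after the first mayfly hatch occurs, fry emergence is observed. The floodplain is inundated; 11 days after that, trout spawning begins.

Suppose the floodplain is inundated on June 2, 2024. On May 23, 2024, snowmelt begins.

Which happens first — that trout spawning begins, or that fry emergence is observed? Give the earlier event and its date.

Trout spawning begins — June 13, 2024

The floodplain is inundated: Jun 2, 2024.
Trout spawning begins: Jun 2, 2024 + 11 days = Jun 13, 2024.
Snowmelt begins: May 23, 2024.
The first mayfly hatch occurs: May 23, 2024 + 20 days = Jun 12, 2024.
Fry emergence is observed: Jun 12, 2024 + 5 days = Jun 17, 2024.
Comparing: trout spawning begins on Jun 13, 2024 vs fry emergence is observed on Jun 17, 2024. Earlier: trout spawning begins.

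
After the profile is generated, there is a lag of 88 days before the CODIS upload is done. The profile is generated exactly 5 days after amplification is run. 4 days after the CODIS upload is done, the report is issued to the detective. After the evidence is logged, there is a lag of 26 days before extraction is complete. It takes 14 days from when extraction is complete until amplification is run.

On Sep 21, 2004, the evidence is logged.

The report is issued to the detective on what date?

Feb 5, 2005

The evidence is logged: Sep 21, 2004.
Extraction is complete: Sep 21, 2004 + 26 days = Oct 17, 2004.
Amplification is run: Oct 17, 2004 + 14 days = Oct 31, 2004.
The profile is generated: Oct 31, 2004 + 5 days = Nov 5, 2004.
The CODIS upload is done: Nov 5, 2004 + 88 days = Feb 1, 2005.
The report is issued to the detective: Feb 1, 2005 + 4 days = Feb 5, 2005.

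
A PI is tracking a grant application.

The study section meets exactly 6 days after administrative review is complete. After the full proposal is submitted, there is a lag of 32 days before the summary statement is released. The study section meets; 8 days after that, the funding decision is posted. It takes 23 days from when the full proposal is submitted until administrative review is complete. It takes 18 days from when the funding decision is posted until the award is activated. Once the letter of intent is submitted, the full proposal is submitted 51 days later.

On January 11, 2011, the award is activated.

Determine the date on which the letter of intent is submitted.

The award is activated: Jan 11, 2011.
The funding decision is posted: Jan 11, 2011 − 18 days = Dec 24, 2010.
The study section meets: Dec 24, 2010 − 8 days = Dec 16, 2010.
Administrative review is complete: Dec 16, 2010 − 6 days = Dec 10, 2010.
The full proposal is submitted: Dec 10, 2010 − 23 days = Nov 17, 2010.
The letter of intent is submitted: Nov 17, 2010 − 51 days = Sep 27, 2010.

September 27, 2010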